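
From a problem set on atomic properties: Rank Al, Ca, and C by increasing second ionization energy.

Ca < Al < C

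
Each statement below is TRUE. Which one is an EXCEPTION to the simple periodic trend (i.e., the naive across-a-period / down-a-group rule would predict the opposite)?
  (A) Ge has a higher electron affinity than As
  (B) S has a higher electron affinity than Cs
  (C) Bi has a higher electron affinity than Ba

(A)

The general trend: electron affinity increases across a period and decreases down a group.
(A) Ge (period 4, group 14) vs As (period 4, group 15): the stated order contradicts the simple trend.
(B) S (period 3, group 16) vs Cs (period 6, group 1): the stated order agrees with the simple trend.
(C) Bi (period 6, group 15) vs Ba (period 6, group 2): the stated order agrees with the simple trend.
The exception is (A): adding an electron to As's half-filled 4p³ is unfavourable, so Ge (4p²) has the more exothermic EA.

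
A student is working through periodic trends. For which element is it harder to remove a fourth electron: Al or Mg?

The fourth ionization energy removes an electron from the +3 ion. For each element: Al³⁺ is the bare [Ne] core; Mg³⁺ is already 1 electron into the core.
All of these are removing an electron from a noble-gas core or deeper; the smaller core (lower principal quantum number) is held far more tightly, and within a period the higher nuclear charge binds the same core more tightly.
The numbers (kJ/mol): Al 11577, Mg 10543.
Overall IE_4 order: Mg < Al.

Al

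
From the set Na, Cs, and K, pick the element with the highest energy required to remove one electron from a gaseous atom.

Na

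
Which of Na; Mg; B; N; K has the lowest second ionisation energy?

Mg

After 1 electron has been removed, what remains? Na⁺ is the bare [Ne] core; Mg⁺ still has 1 valence electron; B⁺ still has 2 valence electrons; N⁺ still has 4 valence electrons; K⁺ is the bare [Ar] core.
Pulling an electron out of a noble-gas core costs far more than removing a remaining valence electron, so K and Na sit at the high end of IE_2.
Valence configurations: Mg⁺ [Ne]3s¹, B⁺ [He]2s², N⁺ [He]2s²2p².
Tabulated IE_2 (kJ/mol): Na 4562, Mg 1451, B 2427, N 2856, K 3052.
Putting it together, IE_2: Mg < B < N < K < Na.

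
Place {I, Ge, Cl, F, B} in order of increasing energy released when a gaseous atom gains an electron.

B, Ge, I, F, Cl

Adding an electron releases more energy for atoms nearer the top right (short of the noble gases).
Neither a single period nor a single group — weigh both effects.
Ge > B: the two effects oppose for this pair; the across-period effect wins (119 vs 27 kJ/mol).
I > Ge: period and group pull opposite ways; the across-period shift dominates (295 vs 119 kJ/mol).
F > I: they share group 17; the group trend gives F the larger value.
Cl > F: this pair runs against the simple trend — see the exception note.
Note the exception: Cl has a higher electron affinity than F, contrary to the simple trend — F's small 2p subshell makes the incoming electron feel strong e⁻–e⁻ repulsion, so Cl actually releases more energy on gaining an electron.
Approximate values (kJ/mol): B 27, F 328, Cl 349, Ge 119, I 295.
So from lowest to highest: B < Ge < I < F < Cl.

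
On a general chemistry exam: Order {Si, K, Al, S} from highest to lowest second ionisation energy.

IE_2 is the cost of taking one more electron from the +1 cation: Si⁺ still has 3 valence electrons; K⁺ is the bare [Ar] core; Al⁺ still has 2 valence electrons; S⁺ still has 5 valence electrons.
Pulling an electron out of a noble-gas core costs far more than removing a remaining valence electron, so K sits at the high end of IE_2.
Valence configurations: Si⁺ [Ne]3s²3p¹, Al⁺ [Ne]3s², S⁺ [Ne]3s²3p³.
Si⁺ loses a lone 3p electron whereas Al⁺ must break into a filled 3s² pair, so IE_2(Al) > IE_2(Si) even though Si has the higher nuclear charge.
Tabulated IE_2 (kJ/mol): Si 1577, K 3052, Al 1817, S 2252.
Hence IE_2: Si < Al < S < K.

K > S > Al > Si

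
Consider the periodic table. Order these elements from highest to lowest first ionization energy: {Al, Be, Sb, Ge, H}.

H > Be > Sb > Ge > Al

H is in period 1, group 1; Be is in period 2, group 2; Al is in period 3, group 13; Ge is in period 4, group 14; Sb is in period 5, group 15.
IE₁ increases left→right with effective nuclear charge and decreases top→bottom as the valence shell moves farther out.
These sit on a diagonal, where the across-period and down-group effects partly cancel.
Ge > Al: the two effects oppose for this pair; the across-period effect wins (762 vs 578 kJ/mol).
Sb > Ge: the two effects oppose for this pair; the across-period effect wins (831 vs 762 kJ/mol).
Be > Sb: the two effects oppose for this pair; the down-group effect wins (900 vs 831 kJ/mol).
H > Be: the two effects oppose for this pair; the down-group effect wins (1312 vs 900 kJ/mol).
For reference (kJ/mol): H 1312, Be 900, Al 578, Ge 762, Sb 831.
So from highest to lowest: H > Be > Sb > Ge > Al.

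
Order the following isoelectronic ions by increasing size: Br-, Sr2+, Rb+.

Sr2+, Rb+, Br-

All of these have 36 electrons, so size is governed by nuclear charge alone: the more protons, the stronger the pull on the same electron cloud, and the smaller the ion.
Nuclear charges: Sr2+ (Z=38), Rb+ (Z=37), Br- (Z=35).
Smallest to largest: Sr2+ < Rb+ < Br-.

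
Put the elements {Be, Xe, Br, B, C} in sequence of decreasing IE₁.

Xe > Br > C > Be > B

Across a period the outer electron is held more tightly (higher IE₁); down a group it sits in a higher shell, more shielded, and comes off more easily.
Here both period and group differ, so the two effects have to be weighed against each other.
Be > B: this pair runs against the simple trend — see the exception note.
C > Be: C lies to the right of Be in period 2, so the across-period effect alone puts C higher.
Br > C: the two effects oppose for this pair; the across-period effect wins (1140 vs 1086 kJ/mol).
Xe > Br: the two effects oppose for this pair; the across-period effect wins (1170 vs 1140 kJ/mol).
Note the exception: Be has a higher first ionization energy than B, contrary to the simple trend — removing B's lone 2p electron is easier than breaking Be's filled 2s².
Approximate values (kJ/mol): Be 900, B 801, C 1086, Br 1140, Xe 1170.
So from highest to lowest: Xe > Br > C > Be > B.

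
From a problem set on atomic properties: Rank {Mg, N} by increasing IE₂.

IE_2 is the cost of taking one more electron from the +1 cation: Mg⁺ still has 1 valence electron; N⁺ still has 4 valence electrons.
All are still removing valence electrons, so compare the +1 ions as you would atoms: IE_2 generally rises across a period (higher Z_eff) and falls down a group (larger shell), subject to the usual subshell exceptions.
Valence configurations: Mg⁺ [Ne]3s¹, N⁺ [He]2s²2p².
Approximate IE_2 values (kJ/mol): Mg 1451, N 2856.
Putting it together, IE_2: Mg < N.

Mg < N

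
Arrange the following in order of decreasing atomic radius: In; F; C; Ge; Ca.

Moving right in a period, electrons are added to the same shell under a stronger nuclear pull, so atoms get smaller; moving down, a new shell is opened and atoms get larger.
These span different periods and groups, so the two trends combine.
C > F: both are in period 2; the period trend gives C the larger value.
Ge > C: they share group 14; the group trend gives Ge the larger value.
In > Ge: relative to Ge, both the across-period and down-group shifts push In's atomic radius up.
Ca > In: the two effects oppose for this pair; the across-period effect wins (171 vs 142 pm).
Approximate values (pm): C 75, F 64, Ca 171, Ge 121, In 142.
So from largest to smallest: Ca > In > Ge > C > F.

Ca, In, Ge, C, F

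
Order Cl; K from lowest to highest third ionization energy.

Cl < K

The third ionization energy removes an electron from the +2 ion. For each element: Cl²⁺ still has 5 valence electrons; K²⁺ is already 1 electron into the core.
Breaking into a closed-shell core is much more expensive than removing a leftover valence electron — K has the largest IE_3 here.
Tabulated IE_3 (kJ/mol): Cl 3822, K 4420.
So the third ionization energies run Cl < K.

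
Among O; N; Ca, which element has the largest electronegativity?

Atoms toward the upper right of the periodic table pull bonding electrons most strongly.
Here both period and group differ, so the two effects have to be weighed against each other.
N > Ca: relative to Ca, both the across-period and down-group shifts push N's electronegativity up.
O > N: both are in period 2; the period trend gives O the larger value.
Tabulated electronegativity (Pauling): N 3.04, O 3.44, Ca 1.00.
The largest electronegativity among these belongs to O.

O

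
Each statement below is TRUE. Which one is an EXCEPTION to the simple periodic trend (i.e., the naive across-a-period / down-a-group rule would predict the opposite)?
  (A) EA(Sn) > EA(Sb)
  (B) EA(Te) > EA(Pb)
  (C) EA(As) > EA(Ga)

The general trend: electron affinity increases across a period and decreases down a group.
(A) Sn (period 5, group 14) vs Sb (period 5, group 15): the stated order contradicts the simple trend.
(B) Te (period 5, group 16) vs Pb (period 6, group 14): the stated order agrees with the simple trend.
(C) As (period 4, group 15) vs Ga (period 4, group 13): the stated order agrees with the simple trend.
The exception is (A): adding an electron to Sb's half-filled 5p³ is unfavourable, so Sn has the more exothermic EA.

(A)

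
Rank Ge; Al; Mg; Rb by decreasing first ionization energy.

Ge > Mg > Al > Rb

IE₁ increases left→right with effective nuclear charge and decreases top→bottom as the valence shell moves farther out.
These span different periods and groups, so the two trends combine.
Al > Rb: both effects reinforce here, so Al is clearly the higher of the two.
Mg > Al: this pair runs against the simple trend — see the exception note.
Ge > Mg: the two effects oppose for this pair; the across-period effect wins (762 vs 738 kJ/mol).
Note the exception: Mg has a higher first ionization energy than Al, contrary to the simple trend — Al's single 3p electron is easier to remove than one from Mg's filled 3s².
Approximate values (kJ/mol): Mg 738, Al 578, Ge 762, Rb 403.
So from highest to lowest: Ge > Mg > Al > Rb.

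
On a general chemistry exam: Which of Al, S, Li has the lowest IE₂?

Al

After 1 electron has been removed, what remains? Al⁺ still has 2 valence electrons; S⁺ still has 5 valence electrons; Li⁺ is the bare [He] core.
Breaking into a closed-shell core is much more expensive than removing a leftover valence electron — Li has the largest IE_2 here.
Valence configurations: Al⁺ [Ne]3s², S⁺ [Ne]3s²3p³.
The numbers (kJ/mol): Al 1817, S 2252, Li 7298.
Overall IE_2 order: Al < S < Li.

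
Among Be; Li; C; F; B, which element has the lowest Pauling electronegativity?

Li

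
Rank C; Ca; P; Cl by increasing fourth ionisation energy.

IE_4 is the cost of taking one more electron from the +3 cation: C³⁺ still has 1 valence electron; Ca³⁺ is already 1 electron into the core; P³⁺ still has 2 valence electrons; Cl³⁺ still has 4 valence electrons.
Pulling an electron out of a noble-gas core costs far more than removing a remaining valence electron, so Ca sits at the high end of IE_4.
Valence configurations: C³⁺ [He]2s¹, P³⁺ [Ne]3s², Cl³⁺ [Ne]3s²3p².
Approximate IE_4 values (kJ/mol): C 6223, Ca 6491, P 4964, Cl 5159.
So the fourth ionization energies run P < Cl < C < Ca.

P, Cl, C, Ca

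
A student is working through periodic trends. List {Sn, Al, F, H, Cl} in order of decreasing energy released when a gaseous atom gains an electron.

H is in period 1, group 1; F is in period 2, group 17; Al is in period 3, group 13; Cl is in period 3, group 17; Sn is in period 5, group 14.
EA tends to increase across a period and decrease down a group, though the pattern is less regular than for IE or radius.
Neither a single period nor a single group — weigh both effects.
H > Al: period and group pull opposite ways; the down-group shift dominates (73 vs 42 kJ/mol).
Sn > H: period and group pull opposite ways; the across-period shift dominates (107 vs 73 kJ/mol).
F > Sn: both effects reinforce here, so F is clearly the higher of the two.
Cl > F: this pair runs against the simple trend — see the exception note.
Note the exception: Cl has a higher electron affinity than F, contrary to the simple trend — F's small 2p subshell makes the incoming electron feel strong e⁻–e⁻ repulsion, so Cl actually releases more energy on gaining an electron.
Approximate values (kJ/mol): H 73, F 328, Al 42, Cl 349, Sn 107.
So from highest to lowest: Cl > F > Sn > H > Al.

Cl, F, Sn, H, Al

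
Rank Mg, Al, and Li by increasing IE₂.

Mg, Al, Li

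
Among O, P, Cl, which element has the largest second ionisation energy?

O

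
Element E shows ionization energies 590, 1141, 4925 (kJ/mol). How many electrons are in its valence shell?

2

Look for the largest jump between consecutive ionization energies: IE3/IE2 ≈ 4.3, far larger than any earlier ratio.
That jump marks the point where a core electron is being removed. So the atom has 2 valence electrons.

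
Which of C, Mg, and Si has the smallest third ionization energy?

After 2 electrons have been removed, what remains? C²⁺ still has 2 valence electrons; Mg²⁺ is the bare [Ne] core; Si²⁺ still has 2 valence electrons.
Breaking into a closed-shell core is much more expensive than removing a leftover valence electron — Mg has the largest IE_3 here.
Valence configurations: C²⁺ [He]2s², Si²⁺ [Ne]3s².
The numbers (kJ/mol): C 4620, Mg 7733, Si 3232.
Putting it together, IE_3: Si < C < Mg.

Si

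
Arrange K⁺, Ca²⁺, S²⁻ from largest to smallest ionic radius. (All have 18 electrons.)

All of these have 18 electrons, so size is governed by nuclear charge alone: the more protons, the stronger the pull on the same electron cloud, and the smaller the ion.
Nuclear charges: Ca²⁺ (Z=20), K⁺ (Z=19), S²⁻ (Z=16).
Largest to smallest: S²⁻ > K⁺ > Ca²⁺.

S²⁻ > K⁺ > Ca²⁺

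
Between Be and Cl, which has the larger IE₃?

Be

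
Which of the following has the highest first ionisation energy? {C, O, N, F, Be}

F

Be is in period 2, group 2; C is in period 2, group 14; N is in period 2, group 15; O is in period 2, group 16; F is in period 2, group 17.
Across a period the outer electron is held more tightly (higher IE₁); down a group it sits in a higher shell, more shielded, and comes off more easily.
All lie in period 2; the across-period trend (first ionization energy increases left to right) applies, with the exception below.
Note the exception: N has a higher first ionization energy than O, contrary to the simple trend — pairing an electron in O's 2p⁴ costs repulsion energy, so O ionizes more easily than half-filled N (2p³).
Approximate values (kJ/mol): Be 900, C 1086, N 1402, O 1314, F 1681.
The highest first ionisation energy among these belongs to F.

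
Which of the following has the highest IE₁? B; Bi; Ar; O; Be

Be is in period 2, group 2; B is in period 2, group 13; O is in period 2, group 16; Ar is in period 3, group 18; Bi is in period 6, group 15.
First ionization energy rises across a period (greater Z_eff holds electrons more tightly) and falls down a group (valence electrons are farther from the nucleus).
Neither a single period nor a single group — weigh both effects.
B > Bi: period and group pull opposite ways; the down-group shift dominates (801 vs 703 kJ/mol).
Be > B: this pair runs against the simple trend — see the exception note.
O > Be: O lies to the right of Be in period 2, so the across-period effect alone puts O higher.
Ar > O: period and group pull opposite ways; the across-period shift dominates (1521 vs 1314 kJ/mol).
Note the exception: Be has a higher first ionization energy than B, contrary to the simple trend — removing B's lone 2p electron is easier than breaking Be's filled 2s².
For reference (kJ/mol): Be 900, B 801, O 1314, Ar 1521, Bi 703.
The highest IE₁ among these belongs to Ar.

Ar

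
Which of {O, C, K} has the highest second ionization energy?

O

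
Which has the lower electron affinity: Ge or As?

As

Ge is in period 4, group 14; As is in period 4, group 15.
Electron affinity generally becomes more exothermic across a period toward the halogens and less exothermic down a group.
All lie in period 4; the across-period trend (electron affinity increases left to right) applies, with the exception below.
Note the exception: Ge has a higher electron affinity than As, contrary to the simple trend — adding an electron to As's half-filled 4p³ is unfavourable, so Ge (4p²) has the more exothermic EA.
Approximate values (kJ/mol): Ge 119, As 78.
So As has the lower electron affinity (As < Ge).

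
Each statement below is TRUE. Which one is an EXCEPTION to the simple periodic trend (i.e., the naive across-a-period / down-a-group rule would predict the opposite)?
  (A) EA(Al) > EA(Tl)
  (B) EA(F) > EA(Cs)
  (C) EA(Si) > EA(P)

The general trend: electron affinity increases across a period and decreases down a group.
(A) Al (period 3, group 13) vs Tl (period 6, group 13): the stated order agrees with the simple trend.
(B) F (period 2, group 17) vs Cs (period 6, group 1): the stated order agrees with the simple trend.
(C) Si (period 3, group 14) vs P (period 3, group 15): the stated order contradicts the simple trend.
The exception is (C): adding an electron to P's half-filled 3p³ is unfavourable, so Si (3p²) has the more exothermic EA.

(C)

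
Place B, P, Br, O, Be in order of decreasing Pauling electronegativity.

Be is in period 2, group 2; B is in period 2, group 13; O is in period 2, group 16; P is in period 3, group 15; Br is in period 4, group 17.
Atoms toward the upper right of the periodic table pull bonding electrons most strongly.
Here both period and group differ, so the two effects have to be weighed against each other.
B > Be: both are in period 2; the period trend gives B the larger value.
P > B: the two effects oppose for this pair; the across-period effect wins (2.19 vs 2.04).
Br > P: period and group pull opposite ways; the across-period shift dominates (2.96 vs 2.19).
O > Br: the two effects oppose for this pair; the down-group effect wins (3.44 vs 2.96).
For reference (Pauling): Be 1.57, B 2.04, O 3.44, P 2.19, Br 2.96.
So from highest to lowest: O > Br > P > B > Be.

O > Br > P > B > Be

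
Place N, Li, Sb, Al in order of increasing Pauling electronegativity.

Li < Al < Sb < N

Li is in period 2, group 1; N is in period 2, group 15; Al is in period 3, group 13; Sb is in period 5, group 15.
Atoms toward the upper right of the periodic table pull bonding electrons most strongly.
Here both period and group differ, so the two effects have to be weighed against each other.
Al > Li: period and group pull opposite ways; the across-period shift dominates (1.61 vs 0.98).
Sb > Al: period and group pull opposite ways; the across-period shift dominates (2.05 vs 1.61).
N > Sb: N sits above Sb in group 15, so the down-group effect alone puts N higher.
For reference (Pauling): Li 0.98, N 3.04, Al 1.61, Sb 2.05.
So from lowest to highest: Li < Al < Sb < N.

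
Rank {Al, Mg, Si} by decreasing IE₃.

Mg > Si > Al

IE_3 is the cost of taking one more electron from the +2 cation: Al²⁺ still has 1 valence electron; Mg²⁺ is the bare [Ne] core; Si²⁺ still has 2 valence electrons.
Breaking into a closed-shell core is much more expensive than removing a leftover valence electron — Mg has the largest IE_3 here.
Valence configurations: Al²⁺ [Ne]3s¹, Si²⁺ [Ne]3s².
The numbers (kJ/mol): Al 2745, Mg 7733, Si 3232.
Overall IE_3 order: Al < Si < Mg.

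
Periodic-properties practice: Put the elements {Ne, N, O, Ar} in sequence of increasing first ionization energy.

N is in period 2, group 15; O is in period 2, group 16; Ne is in period 2, group 18; Ar is in period 3, group 18.
IE₁ increases left→right with effective nuclear charge and decreases top→bottom as the valence shell moves farther out.
These span different periods and groups, so the two trends combine.
N > O: this pair runs against the simple trend — see the exception note.
Ar > N: the two effects oppose for this pair; the across-period effect wins (1521 vs 1402 kJ/mol).
Ne > Ar: Ne sits above Ar in group 18, so the down-group effect alone puts Ne higher.
Note the exception: N has a higher first ionization energy than O, contrary to the simple trend — pairing an electron in O's 2p⁴ costs repulsion energy, so O ionizes more easily than half-filled N (2p³).
Approximate values (kJ/mol): N 1402, O 1314, Ne 2081, Ar 1521.
So from lowest to highest: O < N < Ar < Ne.

O < N < Ar < Ne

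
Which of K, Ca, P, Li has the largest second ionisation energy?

Li

IE_2 is the cost of taking one more electron from the +1 cation: K⁺ is the bare [Ar] core; Ca⁺ still has 1 valence electron; P⁺ still has 4 valence electrons; Li⁺ is the bare [He] core.
Breaking into a closed-shell core is much more expensive than removing a leftover valence electron — K and Li have the largest IE_2 here.
Valence configurations: Ca⁺ [Ar]4s¹, P⁺ [Ne]3s²3p².
The numbers (kJ/mol): K 3052, Ca 1145, P 1907, Li 7298.
So the second ionization energies run Ca < P < K < Li.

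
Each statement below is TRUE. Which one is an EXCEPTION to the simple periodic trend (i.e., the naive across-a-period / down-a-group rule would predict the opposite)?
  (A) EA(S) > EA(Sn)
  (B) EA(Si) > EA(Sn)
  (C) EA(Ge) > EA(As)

(C)

The general trend: electron affinity increases across a period and decreases down a group.
(A) S (period 3, group 16) vs Sn (period 5, group 14): the stated order agrees with the simple trend.
(B) Si (period 3, group 14) vs Sn (period 5, group 14): the stated order agrees with the simple trend.
(C) Ge (period 4, group 14) vs As (period 4, group 15): the stated order contradicts the simple trend.
The exception is (C): adding an electron to As's half-filled 4p³ is unfavourable, so Ge (4p²) has the more exothermic EA.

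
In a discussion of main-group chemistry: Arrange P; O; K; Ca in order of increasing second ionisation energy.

After 1 electron has been removed, what remains? P⁺ still has 4 valence electrons; O⁺ still has 5 valence electrons; K⁺ is the bare [Ar] core; Ca⁺ still has 1 valence electron.
Usually core removal costs more than valence removal, but here the competition is close: a tightly held n=2 valence electron can cost more to remove than an n=3 core electron, so the actual values have to decide it.
Valence configurations: P⁺ [Ne]3s²3p², O⁺ [He]2s²2p³, Ca⁺ [Ar]4s¹.
Approximate IE_2 values (kJ/mol): P 1907, O 3388, K 3052, Ca 1145.
Hence IE_2: Ca < P < K < O.

Ca, P, K, O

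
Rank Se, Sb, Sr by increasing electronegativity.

Sr < Sb < Se

Se is in period 4, group 16; Sr is in period 5, group 2; Sb is in period 5, group 15.
Atoms toward the upper right of the periodic table pull bonding electrons most strongly.
Neither a single period nor a single group — weigh both effects.
Sb > Sr: both are in period 5; the period trend gives Sb the larger value.
Se > Sb: relative to Sb, both the across-period and down-group shifts push Se's electronegativity up.
Approximate values (Pauling): Se 2.55, Sr 0.95, Sb 2.05.
So from lowest to highest: Sr < Sb < Se.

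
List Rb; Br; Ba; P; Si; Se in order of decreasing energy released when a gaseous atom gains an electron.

Si is in period 3, group 14; P is in period 3, group 15; Se is in period 4, group 16; Br is in period 4, group 17; Rb is in period 5, group 1; Ba is in period 6, group 2.
Atoms with high Z_eff and room in the valence shell (especially the halogens) have the most exothermic electron affinities.
These span different periods and groups, so the two trends combine.
Rb > Ba: the two effects oppose for this pair; the down-group effect wins (47 vs 14 kJ/mol).
P > Rb: relative to Rb, both the across-period and down-group shifts push P's electron affinity up.
Si > P: this pair runs against the simple trend — see the exception note.
Se > Si: the two effects oppose for this pair; the across-period effect wins (195 vs 134 kJ/mol).
Br > Se: Br lies to the right of Se in period 4, so the across-period effect alone puts Br higher.
Note the exception: Si has a higher electron affinity than P, contrary to the simple trend — adding an electron to P's half-filled 3p³ is unfavourable, so Si (3p²) has the more exothermic EA.
Tabulated electron affinity (kJ/mol): Si 134, P 72, Se 195, Br 325, Rb 47, Ba 14.
So from highest to lowest: Br > Se > Si > P > Rb > Ba.

Br, Se, Si, P, Rb, Ba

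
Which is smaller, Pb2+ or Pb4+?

Pb4+

Both ions have Z = 82 protons, but Pb4+ has lost more electrons, so its remaining electrons feel a larger effective nuclear charge per electron and are pulled in more tightly.
Higher positive charge → smaller ion, so Pb2+ > Pb4+.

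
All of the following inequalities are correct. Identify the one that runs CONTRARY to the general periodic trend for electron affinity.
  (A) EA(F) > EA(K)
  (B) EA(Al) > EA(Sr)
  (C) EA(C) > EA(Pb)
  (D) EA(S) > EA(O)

(D)

The general trend: electron affinity increases across a period and decreases down a group.
(A) F (period 2, group 17) vs K (period 4, group 1): the stated order agrees with the simple trend.
(B) Al (period 3, group 13) vs Sr (period 5, group 2): the stated order agrees with the simple trend.
(C) C (period 2, group 14) vs Pb (period 6, group 14): the stated order agrees with the simple trend.
(D) S (period 3, group 16) vs O (period 2, group 16): the stated order contradicts the simple trend.
The exception is (D): the compact 2p subshell of O repels the added electron more than S's larger 3p does.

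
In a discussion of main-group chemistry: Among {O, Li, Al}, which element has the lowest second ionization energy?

Al

IE_2 is the cost of taking one more electron from the +1 cation: O⁺ still has 5 valence electrons; Li⁺ is the bare [He] core; Al⁺ still has 2 valence electrons.
Pulling an electron out of a noble-gas core costs far more than removing a remaining valence electron, so Li sits at the high end of IE_2.
Valence configurations: O⁺ [He]2s²2p³, Al⁺ [Ne]3s².
Approximate IE_2 values (kJ/mol): O 3388, Li 7298, Al 1817.
So the second ionization energies run Al < O < Li.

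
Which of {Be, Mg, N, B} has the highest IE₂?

Consider each +1 ion: Be⁺ still has 1 valence electron; Mg⁺ still has 1 valence electron; N⁺ still has 4 valence electrons; B⁺ still has 2 valence electrons.
All are still removing valence electrons, so compare the +1 ions as you would atoms: IE_2 generally rises across a period (higher Z_eff) and falls down a group (larger shell), subject to the usual subshell exceptions.
Valence configurations: Be⁺ [He]2s¹, Mg⁺ [Ne]3s¹, N⁺ [He]2s²2p², B⁺ [He]2s².
Tabulated IE_2 (kJ/mol): Be 1757, Mg 1451, N 2856, B 2427.
Putting it together, IE_2: Mg < Be < B < N.

N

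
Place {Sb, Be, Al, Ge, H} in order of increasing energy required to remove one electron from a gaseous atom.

Al < Ge < Sb < Be < H

H is in period 1, group 1; Be is in period 2, group 2; Al is in period 3, group 13; Ge is in period 4, group 14; Sb is in period 5, group 15.
Removing the outermost electron gets harder across a period and easier down a group.
These sit on a diagonal, where the across-period and down-group effects partly cancel.
Ge > Al: period and group pull opposite ways; the across-period shift dominates (762 vs 578 kJ/mol).
Sb > Ge: period and group pull opposite ways; the across-period shift dominates (831 vs 762 kJ/mol).
Be > Sb: the two effects oppose for this pair; the down-group effect wins (900 vs 831 kJ/mol).
H > Be: the two effects oppose for this pair; the down-group effect wins (1312 vs 900 kJ/mol).
For reference (kJ/mol): H 1312, Be 900, Al 578, Ge 762, Sb 831.
So from lowest to highest: Al < Ge < Sb < Be < H.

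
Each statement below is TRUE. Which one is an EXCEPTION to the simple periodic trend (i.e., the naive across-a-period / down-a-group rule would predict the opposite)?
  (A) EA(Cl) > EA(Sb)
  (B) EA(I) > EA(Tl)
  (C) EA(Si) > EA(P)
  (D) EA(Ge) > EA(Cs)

(C)

The general trend: electron affinity increases across a period and decreases down a group.
(A) Cl (period 3, group 17) vs Sb (period 5, group 15): the stated order agrees with the simple trend.
(B) I (period 5, group 17) vs Tl (period 6, group 13): the stated order agrees with the simple trend.
(C) Si (period 3, group 14) vs P (period 3, group 15): the stated order contradicts the simple trend.
(D) Ge (period 4, group 14) vs Cs (period 6, group 1): the stated order agrees with the simple trend.
The exception is (C): adding an electron to P's half-filled 3p³ is unfavourable, so Si (3p²) has the more exothermic EA.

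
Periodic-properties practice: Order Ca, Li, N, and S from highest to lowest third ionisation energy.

Li > Ca > N > S

After 2 electrons have been removed, what remains? Ca²⁺ is the bare [Ar] core; Li²⁺ is already 1 electron into the core; N²⁺ still has 3 valence electrons; S²⁺ still has 4 valence electrons.
Breaking into a closed-shell core is much more expensive than removing a leftover valence electron — Ca and Li have the largest IE_3 here.
Valence configurations: N²⁺ [He]2s²2p¹, S²⁺ [Ne]3s²3p².
Tabulated IE_3 (kJ/mol): Ca 4912, Li 11815, N 4578, S 3357.
Putting it together, IE_3: S < N < Ca < Li.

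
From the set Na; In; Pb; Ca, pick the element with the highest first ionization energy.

Pb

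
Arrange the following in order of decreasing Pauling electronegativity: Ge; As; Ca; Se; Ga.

Se, As, Ge, Ga, Ca

Ca is in period 4, group 2; Ga is in period 4, group 13; Ge is in period 4, group 14; As is in period 4, group 15; Se is in period 4, group 16.
Electronegativity increases across a period and decreases down a group, tracking effective nuclear charge and atomic size.
All lie in period 4, so electronegativity increases left to right.
So from highest to lowest: Se > As > Ge > Ga > Ca.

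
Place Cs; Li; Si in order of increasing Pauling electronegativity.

Cs < Li < Si

Li is in period 2, group 1; Si is in period 3, group 14; Cs is in period 6, group 1.
Electronegativity increases across a period and decreases down a group, tracking effective nuclear charge and atomic size.
Here both period and group differ, so the two effects have to be weighed against each other.
Li > Cs: Li sits above Cs in group 1, so the down-group effect alone puts Li higher.
Si > Li: the two effects oppose for this pair; the across-period effect wins (1.90 vs 0.98).
Approximate values (Pauling): Li 0.98, Si 1.90, Cs 0.79.
So from lowest to highest: Cs < Li < Si.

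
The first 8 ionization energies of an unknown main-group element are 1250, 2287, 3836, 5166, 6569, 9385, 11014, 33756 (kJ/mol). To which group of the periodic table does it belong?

Group 17

Look for the largest jump between consecutive ionization energies: IE8/IE7 ≈ 3.1, far larger than any earlier ratio.
That jump marks the point where a core electron is being removed. So the atom has 7 valence electrons.
A main-group element with 7 valence electrons is in group 17.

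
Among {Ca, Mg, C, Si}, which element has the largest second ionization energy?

After 1 electron has been removed, what remains? Ca⁺ still has 1 valence electron; Mg⁺ still has 1 valence electron; C⁺ still has 3 valence electrons; Si⁺ still has 3 valence electrons.
All are still removing valence electrons, so compare the +1 ions as you would atoms: IE_2 generally rises across a period (higher Z_eff) and falls down a group (larger shell), subject to the usual subshell exceptions.
Valence configurations: Ca⁺ [Ar]4s¹, Mg⁺ [Ne]3s¹, C⁺ [He]2s²2p¹, Si⁺ [Ne]3s²3p¹.
The numbers (kJ/mol): Ca 1145, Mg 1451, C 2353, Si 1577.
So the second ionization energies run Ca < Mg < Si < C.

C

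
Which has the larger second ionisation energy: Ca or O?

O

After 1 electron has been removed, what remains? Ca⁺ still has 1 valence electron; O⁺ still has 5 valence electrons.
All are still removing valence electrons, so compare the +1 ions as you would atoms: IE_2 generally rises across a period (higher Z_eff) and falls down a group (larger shell), subject to the usual subshell exceptions.
Valence configurations: Ca⁺ [Ar]4s¹, O⁺ [He]2s²2p³.
Tabulated IE_2 (kJ/mol): Ca 1145, O 3388.
Hence IE_2: Ca < O.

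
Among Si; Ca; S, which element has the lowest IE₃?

Si

The third ionization energy removes an electron from the +2 ion. For each element: Si²⁺ still has 2 valence electrons; Ca²⁺ is the bare [Ar] core; S²⁺ still has 4 valence electrons.
Pulling an electron out of a noble-gas core costs far more than removing a remaining valence electron, so Ca sits at the high end of IE_3.
Valence configurations: Si²⁺ [Ne]3s², S²⁺ [Ne]3s²3p².
Tabulated IE_3 (kJ/mol): Si 3232, Ca 4912, S 3357.
Overall IE_3 order: Si < S < Ca.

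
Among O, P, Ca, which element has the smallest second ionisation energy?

After 1 electron has been removed, what remains? O⁺ still has 5 valence electrons; P⁺ still has 4 valence electrons; Ca⁺ still has 1 valence electron.
All are still removing valence electrons, so compare the +1 ions as you would atoms: IE_2 generally rises across a period (higher Z_eff) and falls down a group (larger shell), subject to the usual subshell exceptions.
Valence configurations: O⁺ [He]2s²2p³, P⁺ [Ne]3s²3p², Ca⁺ [Ar]4s¹.
The numbers (kJ/mol): O 3388, P 1907, Ca 1145.
Hence IE_2: Ca < P < O.

Ca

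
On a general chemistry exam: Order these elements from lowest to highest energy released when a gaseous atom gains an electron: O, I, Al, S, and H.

H is in period 1, group 1; O is in period 2, group 16; Al is in period 3, group 13; S is in period 3, group 16; I is in period 5, group 17.
EA tends to increase across a period and decrease down a group, though the pattern is less regular than for IE or radius.
Here both period and group differ, so the two effects have to be weighed against each other.
H > Al: the two effects oppose for this pair; the down-group effect wins (73 vs 42 kJ/mol).
O > H: period and group pull opposite ways; the across-period shift dominates (141 vs 73 kJ/mol).
S > O: this pair runs against the simple trend — see the exception note.
I > S: period and group pull opposite ways; the across-period shift dominates (295 vs 200 kJ/mol).
Note the exception: S has a higher electron affinity than O, contrary to the simple trend — the compact 2p subshell of O repels the added electron more than S's larger 3p does.
Approximate values (kJ/mol): H 73, O 141, Al 42, S 200, I 295.
So from lowest to highest: Al < H < O < S < I.

Al < H < O < S < I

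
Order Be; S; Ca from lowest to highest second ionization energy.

Ca < Be < S

Consider each +1 ion: Be⁺ still has 1 valence electron; S⁺ still has 5 valence electrons; Ca⁺ still has 1 valence electron.
All are still removing valence electrons, so compare the +1 ions as you would atoms: IE_2 generally rises across a period (higher Z_eff) and falls down a group (larger shell), subject to the usual subshell exceptions.
Valence configurations: Be⁺ [He]2s¹, S⁺ [Ne]3s²3p³, Ca⁺ [Ar]4s¹.
The numbers (kJ/mol): Be 1757, S 2252, Ca 1145.
Putting it together, IE_2: Ca < Be < S.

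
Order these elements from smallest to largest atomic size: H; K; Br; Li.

H, Br, Li, K

H is in period 1, group 1; Li is in period 2, group 1; K is in period 4, group 1; Br is in period 4, group 17.
Across a period the added protons contract the valence shell; down a group each new principal shell makes the atom larger.
These span different periods and groups, so the two trends combine.
Br > H: period and group pull opposite ways; the down-group shift dominates (114 vs 32 pm).
Li > Br: period and group pull opposite ways; the across-period shift dominates (133 vs 114 pm).
K > Li: they share group 1; the group trend gives K the larger value.
For reference (pm): H 32, Li 133, K 196, Br 114.
So from smallest to largest: H < Br < Li < K.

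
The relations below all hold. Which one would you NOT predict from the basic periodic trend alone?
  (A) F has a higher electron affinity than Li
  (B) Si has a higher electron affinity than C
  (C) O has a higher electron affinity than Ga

(B)

The general trend: electron affinity increases across a period and decreases down a group.
(A) F (period 2, group 17) vs Li (period 2, group 1): the stated order agrees with the simple trend.
(B) Si (period 3, group 14) vs C (period 2, group 14): the stated order contradicts the simple trend.
(C) O (period 2, group 16) vs Ga (period 4, group 13): the stated order agrees with the simple trend.
The exception is (B): Si's larger, more diffuse 3p orbitals accept an added electron slightly more readily than C's compact 2p.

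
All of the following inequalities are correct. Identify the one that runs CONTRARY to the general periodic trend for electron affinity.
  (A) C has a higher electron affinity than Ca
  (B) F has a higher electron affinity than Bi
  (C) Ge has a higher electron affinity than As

The general trend: electron affinity increases across a period and decreases down a group.
(A) C (period 2, group 14) vs Ca (period 4, group 2): the stated order agrees with the simple trend.
(B) F (period 2, group 17) vs Bi (period 6, group 15): the stated order agrees with the simple trend.
(C) Ge (period 4, group 14) vs As (period 4, group 15): the stated order contradicts the simple trend.
The exception is (C): adding an electron to As's half-filled 4p³ is unfavourable, so Ge (4p²) has the more exothermic EA.

(C)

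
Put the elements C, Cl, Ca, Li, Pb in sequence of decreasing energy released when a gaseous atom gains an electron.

Adding an electron releases more energy for atoms nearer the top right (short of the noble gases).
Here both period and group differ, so the two effects have to be weighed against each other.
Pb > Ca: period and group pull opposite ways; the across-period shift dominates (35 vs 2 kJ/mol).
Li > Pb: period and group pull opposite ways; the down-group shift dominates (60 vs 35 kJ/mol).
C > Li: C lies to the right of Li in period 2, so the across-period effect alone puts C higher.
Cl > C: period and group pull opposite ways; the across-period shift dominates (349 vs 122 kJ/mol).
Tabulated electron affinity (kJ/mol): Li 60, C 122, Cl 349, Ca 2, Pb 35.
So from highest to lowest: Cl > C > Li > Pb > Ca.

Cl, C, Li, Pb, Ca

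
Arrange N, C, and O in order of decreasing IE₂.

O, N, C

After 1 electron has been removed, what remains? N⁺ still has 4 valence electrons; C⁺ still has 3 valence electrons; O⁺ still has 5 valence electrons.
All are still removing valence electrons, so compare the +1 ions as you would atoms: IE_2 generally rises across a period (higher Z_eff) and falls down a group (larger shell), subject to the usual subshell exceptions.
Valence configurations: N⁺ [He]2s²2p², C⁺ [He]2s²2p¹, O⁺ [He]2s²2p³.
The numbers (kJ/mol): N 2856, C 2353, O 3388.
So the second ionization energies run C < N < O.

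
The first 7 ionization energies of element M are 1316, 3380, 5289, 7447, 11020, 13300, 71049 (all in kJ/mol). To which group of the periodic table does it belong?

Group 16

Look for the largest jump between consecutive ionization energies: IE7/IE6 ≈ 5.3, far larger than any earlier ratio.
That jump marks the point where a core electron is being removed. So the atom has 6 valence electrons.
A main-group element with 6 valence electrons is in group 16.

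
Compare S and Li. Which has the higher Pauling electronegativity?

Li is in period 2, group 1; S is in period 3, group 16.
EN rises left→right (higher Z_eff, smaller atoms) and falls top→bottom (larger, more shielded atoms).
Neither a single period nor a single group — weigh both effects.
S > Li: the two effects oppose for this pair; the across-period effect wins (2.58 vs 0.98).
Tabulated electronegativity (Pauling): Li 0.98, S 2.58.
So S has the higher Pauling electronegativity (S > Li).

S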